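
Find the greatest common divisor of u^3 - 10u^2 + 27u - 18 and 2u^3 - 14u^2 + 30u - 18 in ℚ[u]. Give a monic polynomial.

Repeated division with remainder:
  u^3 - 10u^2 + 27u - 18 = (1/2)(2u^3 - 14u^2 + 30u - 18) + (-3u^2 + 12u - 9)
  2u^3 - 14u^2 + 30u - 18 = (-(2/3)u + 2)(-3u^2 + 12u - 9) + (0)
Last nonzero remainder: -3u^2 + 12u - 9. Dividing through by -3 gives the monic gcd u^2 - 4u + 3.

u^2 - 4u + 3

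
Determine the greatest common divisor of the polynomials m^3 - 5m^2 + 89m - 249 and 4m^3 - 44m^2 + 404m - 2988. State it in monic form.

m^2 - 2m + 83

By polynomial division,
  m^3 - 5m^2 + 89m - 249 = (1/4)(4m^3 - 44m^2 + 404m - 2988) + (6m^2 - 12m + 498)
  4m^3 - 44m^2 + 404m - 2988 = ((2/3)m - 6)(6m^2 - 12m + 498) + (0)
Last nonzero remainder: 6m^2 - 12m + 498. Dividing through by 6 gives the monic gcd m^2 - 2m + 83.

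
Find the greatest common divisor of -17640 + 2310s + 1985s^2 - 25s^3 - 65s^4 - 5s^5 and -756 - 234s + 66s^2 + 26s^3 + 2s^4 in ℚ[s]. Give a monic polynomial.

-126 + 3s + 10s^2 + s^3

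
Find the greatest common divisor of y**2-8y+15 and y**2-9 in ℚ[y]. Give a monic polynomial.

y-3

By polynomial division,
  y**2-8y+15 = (y**2-9) + (-8y+24)
  y**2-9 = (-(1/8)y-3/8)(-8y+24) + (0)
Last nonzero remainder: -8y+24. Dividing through by -8 gives the monic gcd y-3.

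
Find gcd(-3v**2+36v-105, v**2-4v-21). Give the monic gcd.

v-7

Repeated division with remainder:
  -3v**2+36v-105 = (-3)(v**2-4v-21) + (24v-168)
  v**2-4v-21 = ((1/24)v+1/8)(24v-168) + (0)
Last nonzero remainder: 24v-168. Dividing through by 24 gives the monic gcd v-7.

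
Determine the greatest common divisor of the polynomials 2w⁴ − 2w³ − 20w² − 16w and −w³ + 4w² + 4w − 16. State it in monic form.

Euclidean algorithm in ℚ[w]:
  2w⁴ − 2w³ − 20w² − 16w = (−2w − 6)(−w³ + 4w² + 4w − 16) + (12w² − 24w − 96)
  −w³ + 4w² + 4w − 16 = (−(1/12)w + 1/6)(12w² − 24w − 96) + (0)
Last nonzero remainder: 12w² − 24w − 96. Dividing through by 12 gives the monic gcd w² − 2w − 8.

w² − 2w − 8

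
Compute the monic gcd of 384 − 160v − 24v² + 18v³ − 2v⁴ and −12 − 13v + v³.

By polynomial division,
  −2v⁴ + 18v³ − 24v² − 160v + 384 = (−2v + 18)(v³ − 13v − 12) + (−50v² + 50v + 600)
  v³ − 13v − 12 = (−(1/50)v − 1/50)(−50v² + 50v + 600) + (0)
Last nonzero remainder: −50v² + 50v + 600. Dividing through by −50 gives the monic gcd v² − v − 12.

−12 − v + v²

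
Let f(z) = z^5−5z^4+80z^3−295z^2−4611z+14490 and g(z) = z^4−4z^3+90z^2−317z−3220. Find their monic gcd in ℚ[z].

Apply the Euclidean algorithm:
  z^5−5z^4+80z^3−295z^2−4611z+14490 = (z−1)(z^4−4z^3+90z^2−317z−3220) + (−14z^3+112z^2−1708z+11270)
  z^4−4z^3+90z^2−317z−3220 = (−(1/14)z−2/7)(−14z^3+112z^2−1708z+11270) + (0)
Last nonzero remainder: −14z^3+112z^2−1708z+11270. Dividing through by −14 gives the monic gcd z^3−8z^2+122z−805.

z^3−8z^2+122z−805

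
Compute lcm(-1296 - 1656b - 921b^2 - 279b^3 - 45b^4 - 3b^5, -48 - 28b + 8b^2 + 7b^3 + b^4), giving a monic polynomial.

-1728 - 2208b - 796b^2 + 180b^3 + 247b^4 + 89b^5 + 15b^6 + b^7

Repeated division with remainder:
  -3b^5 - 45b^4 - 279b^3 - 921b^2 - 1656b - 1296 = (-3b - 24)(b^4 + 7b^3 + 8b^2 - 28b - 48) + (-87b^3 - 813b^2 - 2472b - 2448)
  b^4 + 7b^3 + 8b^2 - 28b - 48 = (-(1/87)b + 68/2523)(-87b^3 - 813b^2 - 2472b - 2448) + ((1260/841)b^2 + (8820/841)b + 15120/841)
  -87b^3 - 813b^2 - 2472b - 2448 = (-(24389/420)b - 14297/105)((1260/841)b^2 + (8820/841)b + 15120/841) + (0)
Last nonzero remainder: (1260/841)b^2 + (8820/841)b + 15120/841. Dividing through by 1260/841 gives the monic gcd b^2 + 7b + 12.
Then lcm(f, g) = f·g / gcd(f, g); expanding and making the result monic gives the answer.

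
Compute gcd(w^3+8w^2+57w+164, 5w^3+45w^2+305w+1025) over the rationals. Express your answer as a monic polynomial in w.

w^2+4w+41

Euclidean algorithm in ℚ[w]:
  w^3+8w^2+57w+164 = (1/5)(5w^3+45w^2+305w+1025) + (-w^2-4w-41)
  5w^3+45w^2+305w+1025 = (-5w-25)(-w^2-4w-41) + (0)
Last nonzero remainder: -w^2-4w-41. Dividing through by -1 gives the monic gcd w^2+4w+41.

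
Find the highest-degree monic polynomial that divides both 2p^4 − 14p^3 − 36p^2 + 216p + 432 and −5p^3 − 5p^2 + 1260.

p − 6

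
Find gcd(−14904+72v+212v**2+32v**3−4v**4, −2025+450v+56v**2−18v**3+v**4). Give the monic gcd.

81−18v+v**2

Euclidean algorithm in ℚ[v]:
  −4v**4+32v**3+212v**2+72v−14904 = (−4)(v**4−18v**3+56v**2+450v−2025) + (−40v**3+436v**2+1872v−23004)
  v**4−18v**3+56v**2+450v−2025 = (−(1/40)v+71/400)(−40v**3+436v**2+1872v−23004) + ((2541/100)v**2−(22869/50)v+205821/100)
  −40v**3+436v**2+1872v−23004 = (−(4000/2541)v−28400/2541)((2541/100)v**2−(22869/50)v+205821/100) + (0)
Last nonzero remainder: (2541/100)v**2−(22869/50)v+205821/100. Dividing through by 2541/100 gives the monic gcd v**2−18v+81.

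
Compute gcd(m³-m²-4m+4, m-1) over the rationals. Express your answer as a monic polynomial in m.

By polynomial division,
  m³-m²-4m+4 = (m²-4)(m-1) + (0)
The last nonzero remainder m-1 is already monic.

m-1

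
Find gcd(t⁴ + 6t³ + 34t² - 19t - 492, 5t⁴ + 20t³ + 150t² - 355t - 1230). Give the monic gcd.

t³ + 2t² + 26t - 123

Euclidean algorithm in ℚ[t]:
  t⁴ + 6t³ + 34t² - 19t - 492 = (1/5)(5t⁴ + 20t³ + 150t² - 355t - 1230) + (2t³ + 4t² + 52t - 246)
  5t⁴ + 20t³ + 150t² - 355t - 1230 = ((5/2)t + 5)(2t³ + 4t² + 52t - 246) + (0)
Last nonzero remainder: 2t³ + 4t² + 52t - 246. Dividing through by 2 gives the monic gcd t³ + 2t² + 26t - 123.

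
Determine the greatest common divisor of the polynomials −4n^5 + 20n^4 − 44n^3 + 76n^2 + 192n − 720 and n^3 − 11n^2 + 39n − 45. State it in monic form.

n^2 − 6n + 9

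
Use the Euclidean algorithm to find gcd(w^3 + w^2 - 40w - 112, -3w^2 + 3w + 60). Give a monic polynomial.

w + 4

By polynomial division,
  w^3 + w^2 - 40w - 112 = (-(1/3)w - 2/3)(-3w^2 + 3w + 60) + (-18w - 72)
  -3w^2 + 3w + 60 = ((1/6)w - 5/6)(-18w - 72) + (0)
Last nonzero remainder: -18w - 72. Dividing through by -18 gives the monic gcd w + 4.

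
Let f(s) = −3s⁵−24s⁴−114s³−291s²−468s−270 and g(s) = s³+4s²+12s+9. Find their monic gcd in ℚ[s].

Apply the Euclidean algorithm:
  −3s⁵−24s⁴−114s³−291s²−468s−270 = (−3s²−12s−30)(s³+4s²+12s+9) + (0)
The last nonzero remainder s³+4s²+12s+9 is already monic.

s³+4s²+12s+9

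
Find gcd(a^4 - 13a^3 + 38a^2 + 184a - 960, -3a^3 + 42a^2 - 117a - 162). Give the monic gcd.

a - 6

Apply the Euclidean algorithm:
  a^4 - 13a^3 + 38a^2 + 184a - 960 = (-(1/3)a - 1/3)(-3a^3 + 42a^2 - 117a - 162) + (13a^2 + 91a - 1014)
  -3a^3 + 42a^2 - 117a - 162 = (-(3/13)a + 63/13)(13a^2 + 91a - 1014) + (-792a + 4752)
  13a^2 + 91a - 1014 = (-(13/792)a - 169/792)(-792a + 4752) + (0)
Last nonzero remainder: -792a + 4752. Dividing through by -792 gives the monic gcd a - 6.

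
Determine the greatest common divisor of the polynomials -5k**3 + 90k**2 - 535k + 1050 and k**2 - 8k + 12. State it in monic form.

By polynomial division,
  -5k**3 + 90k**2 - 535k + 1050 = (-5k + 50)(k**2 - 8k + 12) + (-75k + 450)
  k**2 - 8k + 12 = (-(1/75)k + 2/75)(-75k + 450) + (0)
Last nonzero remainder: -75k + 450. Dividing through by -75 gives the monic gcd k - 6.

k - 6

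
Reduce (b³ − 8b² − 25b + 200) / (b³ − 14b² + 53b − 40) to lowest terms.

(b + 5)/(b − 1)

By polynomial division,
  b³ − 8b² − 25b + 200 = (b³ − 14b² + 53b − 40) + (6b² − 78b + 240)
  b³ − 14b² + 53b − 40 = ((1/6)b − 1/6)(6b² − 78b + 240) + (0)
Last nonzero remainder: 6b² − 78b + 240. Dividing through by 6 gives the monic gcd b² − 13b + 40.
Cancel b² − 13b + 40 from numerator and denominator to get the reduced form.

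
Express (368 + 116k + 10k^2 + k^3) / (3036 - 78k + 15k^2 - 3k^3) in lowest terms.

Apply the Euclidean algorithm:
  k^3 + 10k^2 + 116k + 368 = (-1/3)(-3k^3 + 15k^2 - 78k + 3036) + (15k^2 + 90k + 1380)
  -3k^3 + 15k^2 - 78k + 3036 = (-(1/5)k + 11/5)(15k^2 + 90k + 1380) + (0)
Last nonzero remainder: 15k^2 + 90k + 1380. Dividing through by 15 gives the monic gcd k^2 + 6k + 92.
Cancel k^2 + 6k + 92 from numerator and denominator to get the reduced form.

(-4 - k)/(-33 + 3k)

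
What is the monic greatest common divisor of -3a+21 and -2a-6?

1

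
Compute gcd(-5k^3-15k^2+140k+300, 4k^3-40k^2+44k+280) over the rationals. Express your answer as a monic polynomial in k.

Euclidean algorithm in ℚ[k]:
  -5k^3-15k^2+140k+300 = (-5/4)(4k^3-40k^2+44k+280) + (-65k^2+195k+650)
  4k^3-40k^2+44k+280 = (-(4/65)k+28/65)(-65k^2+195k+650) + (0)
Last nonzero remainder: -65k^2+195k+650. Dividing through by -65 gives the monic gcd k^2-3k-10.

k^2-3k-10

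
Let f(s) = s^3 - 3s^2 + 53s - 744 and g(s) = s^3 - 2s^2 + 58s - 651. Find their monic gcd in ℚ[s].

Apply the Euclidean algorithm:
  s^3 - 3s^2 + 53s - 744 = (s^3 - 2s^2 + 58s - 651) + (-s^2 - 5s - 93)
  s^3 - 2s^2 + 58s - 651 = (-s + 7)(-s^2 - 5s - 93) + (0)
Last nonzero remainder: -s^2 - 5s - 93. Dividing through by -1 gives the monic gcd s^2 + 5s + 93.

s^2 + 5s + 93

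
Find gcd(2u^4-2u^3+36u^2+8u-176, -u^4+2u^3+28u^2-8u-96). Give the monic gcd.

u^2-4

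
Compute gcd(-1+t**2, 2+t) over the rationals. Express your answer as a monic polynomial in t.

1

By polynomial division,
  t**2-1 = (t-2)(t+2) + (3)
  t+2 = ((1/3)t+2/3)(3) + (0)
The last nonzero remainder is the constant 3, so the polynomials are coprime and gcd = 1.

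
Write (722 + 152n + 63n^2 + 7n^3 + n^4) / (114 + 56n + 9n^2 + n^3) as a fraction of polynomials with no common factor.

Repeated division with remainder:
  n^4 + 7n^3 + 63n^2 + 152n + 722 = (n - 2)(n^3 + 9n^2 + 56n + 114) + (25n^2 + 150n + 950)
  n^3 + 9n^2 + 56n + 114 = ((1/25)n + 3/25)(25n^2 + 150n + 950) + (0)
Last nonzero remainder: 25n^2 + 150n + 950. Dividing through by 25 gives the monic gcd n^2 + 6n + 38.
Cancel n^2 + 6n + 38 from numerator and denominator to get the reduced form.

(19 + n + n^2)/(3 + n)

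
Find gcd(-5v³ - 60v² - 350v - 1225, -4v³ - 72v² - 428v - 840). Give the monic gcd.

Euclidean algorithm in ℚ[v]:
  -5v³ - 60v² - 350v - 1225 = (5/4)(-4v³ - 72v² - 428v - 840) + (30v² + 185v - 175)
  -4v³ - 72v² - 428v - 840 = (-(2/15)v - 71/45)(30v² + 185v - 175) + (-(1435/9)v - 10045/9)
  30v² + 185v - 175 = (-(54/287)v + 45/287)(-(1435/9)v - 10045/9) + (0)
Last nonzero remainder: -(1435/9)v - 10045/9. Dividing through by -1435/9 gives the monic gcd v + 7.

v + 7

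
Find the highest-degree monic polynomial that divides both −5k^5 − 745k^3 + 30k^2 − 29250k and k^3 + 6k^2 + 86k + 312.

By polynomial division,
  −5k^5 − 745k^3 + 30k^2 − 29250k = (−5k^2 + 30k − 495)(k^3 + 6k^2 + 86k + 312) + (1980k^2 + 3960k + 154440)
  k^3 + 6k^2 + 86k + 312 = ((1/1980)k + 1/495)(1980k^2 + 3960k + 154440) + (0)
Last nonzero remainder: 1980k^2 + 3960k + 154440. Dividing through by 1980 gives the monic gcd k^2 + 2k + 78.

k^2 + 2k + 78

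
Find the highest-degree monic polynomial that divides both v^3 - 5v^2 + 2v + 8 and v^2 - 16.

v - 4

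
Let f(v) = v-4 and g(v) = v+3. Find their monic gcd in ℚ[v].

1

Apply the Euclidean algorithm:
  v-4 = (v+3) + (-7)
  v+3 = (-(1/7)v-3/7)(-7) + (0)
The last nonzero remainder is the constant -7, so the polynomials are coprime and gcd = 1.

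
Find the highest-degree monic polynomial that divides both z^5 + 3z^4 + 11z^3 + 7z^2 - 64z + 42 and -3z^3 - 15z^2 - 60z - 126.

z^3 + 5z^2 + 20z + 42

By polynomial division,
  z^5 + 3z^4 + 11z^3 + 7z^2 - 64z + 42 = (-(1/3)z^2 + (2/3)z - 1/3)(-3z^3 - 15z^2 - 60z - 126) + (0)
Last nonzero remainder: -3z^3 - 15z^2 - 60z - 126. Dividing through by -3 gives the monic gcd z^3 + 5z^2 + 20z + 42.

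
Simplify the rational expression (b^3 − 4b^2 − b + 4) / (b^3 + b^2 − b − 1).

Euclidean algorithm in ℚ[b]:
  b^3 − 4b^2 − b + 4 = (b^3 + b^2 − b − 1) + (−5b^2 + 5)
  b^3 + b^2 − b − 1 = (−(1/5)b − 1/5)(−5b^2 + 5) + (0)
Last nonzero remainder: −5b^2 + 5. Dividing through by −5 gives the monic gcd b^2 − 1.
Cancel b^2 − 1 from numerator and denominator to get the reduced form.

(b − 4)/(b + 1)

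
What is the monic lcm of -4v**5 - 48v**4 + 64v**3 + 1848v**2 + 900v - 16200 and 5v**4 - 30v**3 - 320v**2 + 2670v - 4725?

Euclidean algorithm in ℚ[v]:
  -4v**5 - 48v**4 + 64v**3 + 1848v**2 + 900v - 16200 = (-(4/5)v - 72/5)(5v**4 - 30v**3 - 320v**2 + 2670v - 4725) + (-624v**3 - 624v**2 + 35568v - 84240)
  5v**4 - 30v**3 - 320v**2 + 2670v - 4725 = (-(5/624)v + 35/624)(-624v**3 - 624v**2 + 35568v - 84240) + (0)
Last nonzero remainder: -624v**3 - 624v**2 + 35568v - 84240. Dividing through by -624 gives the monic gcd v**3 + v**2 - 57v + 135.
Then lcm(f, g) = f·g / gcd(f, g); expanding and making the result monic gives the answer.

v**6 + 5v**5 - 100v**4 - 350v**3 + 3009v**2 + 5625v - 28350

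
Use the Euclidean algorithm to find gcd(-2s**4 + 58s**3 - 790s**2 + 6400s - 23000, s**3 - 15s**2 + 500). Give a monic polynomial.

s**2 - 20s + 100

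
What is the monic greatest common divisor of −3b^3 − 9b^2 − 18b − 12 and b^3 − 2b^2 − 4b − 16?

Euclidean algorithm in ℚ[b]:
  −3b^3 − 9b^2 − 18b − 12 = (−3)(b^3 − 2b^2 − 4b − 16) + (−15b^2 − 30b − 60)
  b^3 − 2b^2 − 4b − 16 = (−(1/15)b + 4/15)(−15b^2 − 30b − 60) + (0)
Last nonzero remainder: −15b^2 − 30b − 60. Dividing through by −15 gives the monic gcd b^2 + 2b + 4.

b^2 + 2b + 4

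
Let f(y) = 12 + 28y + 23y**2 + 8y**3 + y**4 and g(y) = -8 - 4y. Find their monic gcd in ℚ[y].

Repeated division with remainder:
  y**4 + 8y**3 + 23y**2 + 28y + 12 = (-(1/4)y**3 - (3/2)y**2 - (11/4)y - 3/2)(-4y - 8) + (0)
Last nonzero remainder: -4y - 8. Dividing through by -4 gives the monic gcd y + 2.

2 + y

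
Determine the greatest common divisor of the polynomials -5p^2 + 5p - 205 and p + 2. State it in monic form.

Euclidean algorithm in ℚ[p]:
  -5p^2 + 5p - 205 = (-5p + 15)(p + 2) + (-235)
  p + 2 = (-(1/235)p - 2/235)(-235) + (0)
The last nonzero remainder is the constant -235, so the polynomials are coprime and gcd = 1.

1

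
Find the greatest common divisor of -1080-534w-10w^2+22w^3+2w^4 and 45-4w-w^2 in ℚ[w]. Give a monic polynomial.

Apply the Euclidean algorithm:
  2w^4+22w^3-10w^2-534w-1080 = (-2w^2-14w-24)(-w^2-4w+45) + (0)
Last nonzero remainder: -w^2-4w+45. Dividing through by -1 gives the monic gcd w^2+4w-45.

-45+4w+w^2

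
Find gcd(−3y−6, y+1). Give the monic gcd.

By polynomial division,
  −3y−6 = (−3)(y+1) + (−3)
  y+1 = (−(1/3)y−1/3)(−3) + (0)
The last nonzero remainder is the constant −3, so the polynomials are coprime and gcd = 1.

1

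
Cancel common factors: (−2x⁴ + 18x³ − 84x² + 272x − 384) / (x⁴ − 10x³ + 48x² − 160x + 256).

Apply the Euclidean algorithm:
  −2x⁴ + 18x³ − 84x² + 272x − 384 = (−2)(x⁴ − 10x³ + 48x² − 160x + 256) + (−2x³ + 12x² − 48x + 128)
  x⁴ − 10x³ + 48x² − 160x + 256 = (−(1/2)x + 2)(−2x³ + 12x² − 48x + 128) + (0)
Last nonzero remainder: −2x³ + 12x² − 48x + 128. Dividing through by −2 gives the monic gcd x³ − 6x² + 24x − 64.
Cancel x³ − 6x² + 24x − 64 from numerator and denominator to get the reduced form.

(−2x + 6)/(x − 4)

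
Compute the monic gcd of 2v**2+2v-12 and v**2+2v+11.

1

Repeated division with remainder:
  2v**2+2v-12 = (2)(v**2+2v+11) + (-2v-34)
  v**2+2v+11 = (-(1/2)v+15/2)(-2v-34) + (266)
  -2v-34 = (-(1/133)v-17/133)(266) + (0)
The last nonzero remainder is the constant 266, so the polynomials are coprime and gcd = 1.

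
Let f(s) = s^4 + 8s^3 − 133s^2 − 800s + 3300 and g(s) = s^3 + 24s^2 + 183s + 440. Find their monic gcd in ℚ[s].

s + 11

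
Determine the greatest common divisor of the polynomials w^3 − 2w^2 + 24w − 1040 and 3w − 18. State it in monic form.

1

Euclidean algorithm in ℚ[w]:
  w^3 − 2w^2 + 24w − 1040 = ((1/3)w^2 + (4/3)w + 16)(3w − 18) + (−752)
  3w − 18 = (−(3/752)w + 9/376)(−752) + (0)
The last nonzero remainder is the constant −752, so the polynomials are coprime and gcd = 1.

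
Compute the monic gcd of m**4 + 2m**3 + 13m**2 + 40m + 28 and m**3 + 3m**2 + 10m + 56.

Repeated division with remainder:
  m**4 + 2m**3 + 13m**2 + 40m + 28 = (m - 1)(m**3 + 3m**2 + 10m + 56) + (6m**2 - 6m + 84)
  m**3 + 3m**2 + 10m + 56 = ((1/6)m + 2/3)(6m**2 - 6m + 84) + (0)
Last nonzero remainder: 6m**2 - 6m + 84. Dividing through by 6 gives the monic gcd m**2 - m + 14.

m**2 - m + 14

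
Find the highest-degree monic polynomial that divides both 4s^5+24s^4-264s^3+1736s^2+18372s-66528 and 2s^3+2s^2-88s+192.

Euclidean algorithm in ℚ[s]:
  4s^5+24s^4-264s^3+1736s^2+18372s-66528 = (2s^2+10s-54)(2s^3+2s^2-88s+192) + (2340s^2+11700s-56160)
  2s^3+2s^2-88s+192 = ((1/1170)s-2/585)(2340s^2+11700s-56160) + (0)
Last nonzero remainder: 2340s^2+11700s-56160. Dividing through by 2340 gives the monic gcd s^2+5s-24.

s^2+5s-24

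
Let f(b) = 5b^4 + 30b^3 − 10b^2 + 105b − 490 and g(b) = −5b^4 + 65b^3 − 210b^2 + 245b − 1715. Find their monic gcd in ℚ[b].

By polynomial division,
  5b^4 + 30b^3 − 10b^2 + 105b − 490 = (−1)(−5b^4 + 65b^3 − 210b^2 + 245b − 1715) + (95b^3 − 220b^2 + 350b − 2205)
  −5b^4 + 65b^3 − 210b^2 + 245b − 1715 = (−(1/19)b + 203/361)(95b^3 − 220b^2 + 350b − 2205) + (−(24500/361)b^2 − (24500/361)b − 171500/361)
  95b^3 − 220b^2 + 350b − 2205 = (−(6859/4900)b + 3249/700)(−(24500/361)b^2 − (24500/361)b − 171500/361) + (0)
Last nonzero remainder: −(24500/361)b^2 − (24500/361)b − 171500/361. Dividing through by −24500/361 gives the monic gcd b^2 + b + 7.

b^2 + b + 7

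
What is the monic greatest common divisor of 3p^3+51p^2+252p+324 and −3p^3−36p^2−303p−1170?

Repeated division with remainder:
  3p^3+51p^2+252p+324 = (−1)(−3p^3−36p^2−303p−1170) + (15p^2−51p−846)
  −3p^3−36p^2−303p−1170 = (−(1/5)p−77/25)(15p^2−51p−846) + (−(15732/25)p−94392/25)
  15p^2−51p−846 = (−(125/5244)p+1175/5244)(−(15732/25)p−94392/25) + (0)
Last nonzero remainder: −(15732/25)p−94392/25. Dividing through by −15732/25 gives the monic gcd p+6.

p+6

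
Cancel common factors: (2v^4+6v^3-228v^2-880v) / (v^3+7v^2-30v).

Repeated division with remainder:
  2v^4+6v^3-228v^2-880v = (2v-8)(v^3+7v^2-30v) + (-112v^2-1120v)
  v^3+7v^2-30v = (-(1/112)v+3/112)(-112v^2-1120v) + (0)
Last nonzero remainder: -112v^2-1120v. Dividing through by -112 gives the monic gcd v^2+10v.
Cancel v^2+10v from numerator and denominator to get the reduced form.

(2v^2-14v-88)/(v-3)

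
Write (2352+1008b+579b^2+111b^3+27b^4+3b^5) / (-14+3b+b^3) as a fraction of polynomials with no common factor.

(336+48b+21b^2+3b^3)/(-2+b)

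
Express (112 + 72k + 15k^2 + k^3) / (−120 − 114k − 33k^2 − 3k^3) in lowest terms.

(−28 − 11k − k^2)/(30 + 21k + 3k^2)

Repeated division with remainder:
  k^3 + 15k^2 + 72k + 112 = (−1/3)(−3k^3 − 33k^2 − 114k − 120) + (4k^2 + 34k + 72)
  −3k^3 − 33k^2 − 114k − 120 = (−(3/4)k − 15/8)(4k^2 + 34k + 72) + ((15/4)k + 15)
  4k^2 + 34k + 72 = ((16/15)k + 24/5)((15/4)k + 15) + (0)
Last nonzero remainder: (15/4)k + 15. Dividing through by 15/4 gives the monic gcd k + 4.
Cancel k + 4 from numerator and denominator to get the reduced form.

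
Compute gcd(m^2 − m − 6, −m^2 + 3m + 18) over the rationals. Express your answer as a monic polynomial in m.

1

Repeated division with remainder:
  m^2 − m − 6 = (−1)(−m^2 + 3m + 18) + (2m + 12)
  −m^2 + 3m + 18 = (−(1/2)m + 9/2)(2m + 12) + (−36)
  2m + 12 = (−(1/18)m − 1/3)(−36) + (0)
The last nonzero remainder is the constant −36, so the polynomials are coprime and gcd = 1.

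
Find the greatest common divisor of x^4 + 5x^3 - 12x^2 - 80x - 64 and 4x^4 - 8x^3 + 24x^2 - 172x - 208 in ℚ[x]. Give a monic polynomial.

By polynomial division,
  x^4 + 5x^3 - 12x^2 - 80x - 64 = (1/4)(4x^4 - 8x^3 + 24x^2 - 172x - 208) + (7x^3 - 18x^2 - 37x - 12)
  4x^4 - 8x^3 + 24x^2 - 172x - 208 = ((4/7)x + 16/49)(7x^3 - 18x^2 - 37x - 12) + ((2500/49)x^2 - (7500/49)x - 10000/49)
  7x^3 - 18x^2 - 37x - 12 = ((343/2500)x + 147/2500)((2500/49)x^2 - (7500/49)x - 10000/49) + (0)
Last nonzero remainder: (2500/49)x^2 - (7500/49)x - 10000/49. Dividing through by 2500/49 gives the monic gcd x^2 - 3x - 4.

x^2 - 3x - 4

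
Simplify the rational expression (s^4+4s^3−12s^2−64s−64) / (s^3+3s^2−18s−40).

Apply the Euclidean algorithm:
  s^4+4s^3−12s^2−64s−64 = (s+1)(s^3+3s^2−18s−40) + (3s^2−6s−24)
  s^3+3s^2−18s−40 = ((1/3)s+5/3)(3s^2−6s−24) + (0)
Last nonzero remainder: 3s^2−6s−24. Dividing through by 3 gives the monic gcd s^2−2s−8.
Cancel s^2−2s−8 from numerator and denominator to get the reduced form.

(s^2+6s+8)/(s+5)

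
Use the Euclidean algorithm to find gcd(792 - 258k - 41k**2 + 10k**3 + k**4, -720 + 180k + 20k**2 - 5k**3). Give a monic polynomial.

-24 + 2k + k**2

Repeated division with remainder:
  k**4 + 10k**3 - 41k**2 - 258k + 792 = (-(1/5)k - 14/5)(-5k**3 + 20k**2 + 180k - 720) + (51k**2 + 102k - 1224)
  -5k**3 + 20k**2 + 180k - 720 = (-(5/51)k + 10/17)(51k**2 + 102k - 1224) + (0)
Last nonzero remainder: 51k**2 + 102k - 1224. Dividing through by 51 gives the monic gcd k**2 + 2k - 24.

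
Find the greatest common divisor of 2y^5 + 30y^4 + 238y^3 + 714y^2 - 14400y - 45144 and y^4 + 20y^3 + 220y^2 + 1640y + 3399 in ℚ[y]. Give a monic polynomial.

By polynomial division,
  2y^5 + 30y^4 + 238y^3 + 714y^2 - 14400y - 45144 = (2y - 10)(y^4 + 20y^3 + 220y^2 + 1640y + 3399) + (-2y^3 - 366y^2 - 4798y - 11154)
  y^4 + 20y^3 + 220y^2 + 1640y + 3399 = (-(1/2)y + 163/2)(-2y^3 - 366y^2 - 4798y - 11154) + (27650y^2 + 387100y + 912450)
  -2y^3 - 366y^2 - 4798y - 11154 = (-(1/13825)y - 169/13825)(27650y^2 + 387100y + 912450) + (0)
Last nonzero remainder: 27650y^2 + 387100y + 912450. Dividing through by 27650 gives the monic gcd y^2 + 14y + 33.

y^2 + 14y + 33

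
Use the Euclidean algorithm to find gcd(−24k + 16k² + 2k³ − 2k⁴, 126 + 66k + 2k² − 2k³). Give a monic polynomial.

3 + k

By polynomial division,
  −2k⁴ + 2k³ + 16k² − 24k = (k)(−2k³ + 2k² + 66k + 126) + (−50k² − 150k)
  −2k³ + 2k² + 66k + 126 = ((1/25)k − 4/25)(−50k² − 150k) + (42k + 126)
  −50k² − 150k = (−(25/21)k)(42k + 126) + (0)
Last nonzero remainder: 42k + 126. Dividing through by 42 gives the monic gcd k + 3.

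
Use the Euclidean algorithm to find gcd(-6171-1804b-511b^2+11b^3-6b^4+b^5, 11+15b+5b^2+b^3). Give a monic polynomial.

11+4b+b^2

By polynomial division,
  b^5-6b^4+11b^3-511b^2-1804b-6171 = (b^2-11b+51)(b^3+5b^2+15b+11) + (-612b^2-2448b-6732)
  b^3+5b^2+15b+11 = (-(1/612)b-1/612)(-612b^2-2448b-6732) + (0)
Last nonzero remainder: -612b^2-2448b-6732. Dividing through by -612 gives the monic gcd b^2+4b+11.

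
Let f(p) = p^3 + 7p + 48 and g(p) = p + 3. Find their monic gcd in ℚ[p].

p + 3

By polynomial division,
  p^3 + 7p + 48 = (p^2 - 3p + 16)(p + 3) + (0)
The last nonzero remainder p + 3 is already monic.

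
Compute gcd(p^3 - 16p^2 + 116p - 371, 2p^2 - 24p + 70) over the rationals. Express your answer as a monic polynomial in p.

p - 7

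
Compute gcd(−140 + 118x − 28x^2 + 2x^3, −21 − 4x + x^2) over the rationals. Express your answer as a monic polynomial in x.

−7 + x

Euclidean algorithm in ℚ[x]:
  2x^3 − 28x^2 + 118x − 140 = (2x − 20)(x^2 − 4x − 21) + (80x − 560)
  x^2 − 4x − 21 = ((1/80)x + 3/80)(80x − 560) + (0)
Last nonzero remainder: 80x − 560. Dividing through by 80 gives the monic gcd x − 7.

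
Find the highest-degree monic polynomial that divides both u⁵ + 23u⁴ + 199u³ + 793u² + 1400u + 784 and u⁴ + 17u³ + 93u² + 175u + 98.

u³ + 15u² + 63u + 49

By polynomial division,
  u⁵ + 23u⁴ + 199u³ + 793u² + 1400u + 784 = (u + 6)(u⁴ + 17u³ + 93u² + 175u + 98) + (4u³ + 60u² + 252u + 196)
  u⁴ + 17u³ + 93u² + 175u + 98 = ((1/4)u + 1/2)(4u³ + 60u² + 252u + 196) + (0)
Last nonzero remainder: 4u³ + 60u² + 252u + 196. Dividing through by 4 gives the monic gcd u³ + 15u² + 63u + 49.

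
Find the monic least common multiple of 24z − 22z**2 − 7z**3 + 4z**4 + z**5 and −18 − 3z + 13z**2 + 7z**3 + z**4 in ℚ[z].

144z − 12z**2 − 128z**3 − 33z**4 + 19z**5 + 9z**6 + z**7

Repeated division with remainder:
  z**5 + 4z**4 − 7z**3 − 22z**2 + 24z = (z − 3)(z**4 + 7z**3 + 13z**2 − 3z − 18) + (z**3 + 20z**2 + 33z − 54)
  z**4 + 7z**3 + 13z**2 − 3z − 18 = (z − 13)(z**3 + 20z**2 + 33z − 54) + (240z**2 + 480z − 720)
  z**3 + 20z**2 + 33z − 54 = ((1/240)z + 3/40)(240z**2 + 480z − 720) + (0)
Last nonzero remainder: 240z**2 + 480z − 720. Dividing through by 240 gives the monic gcd z**2 + 2z − 3.
Then lcm(f, g) = f·g / gcd(f, g); expanding and making the result monic gives the answer.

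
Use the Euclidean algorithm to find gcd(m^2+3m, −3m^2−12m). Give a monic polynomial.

Apply the Euclidean algorithm:
  m^2+3m = (−1/3)(−3m^2−12m) + (−m)
  −3m^2−12m = (3m+12)(−m) + (0)
Last nonzero remainder: −m. Dividing through by −1 gives the monic gcd m.

m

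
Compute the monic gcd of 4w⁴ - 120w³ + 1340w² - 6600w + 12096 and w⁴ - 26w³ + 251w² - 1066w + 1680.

Euclidean algorithm in ℚ[w]:
  4w⁴ - 120w³ + 1340w² - 6600w + 12096 = (4)(w⁴ - 26w³ + 251w² - 1066w + 1680) + (-16w³ + 336w² - 2336w + 5376)
  w⁴ - 26w³ + 251w² - 1066w + 1680 = (-(1/16)w + 5/16)(-16w³ + 336w² - 2336w + 5376) + (0)
Last nonzero remainder: -16w³ + 336w² - 2336w + 5376. Dividing through by -16 gives the monic gcd w³ - 21w² + 146w - 336.

w³ - 21w² + 146w - 336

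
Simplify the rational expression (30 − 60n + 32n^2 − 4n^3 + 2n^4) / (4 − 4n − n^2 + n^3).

(−30 + 30n − 2n^2 + 2n^3)/(−4 + n^2)

Euclidean algorithm in ℚ[n]:
  2n^4 − 4n^3 + 32n^2 − 60n + 30 = (2n − 2)(n^3 − n^2 − 4n + 4) + (38n^2 − 76n + 38)
  n^3 − n^2 − 4n + 4 = ((1/38)n + 1/38)(38n^2 − 76n + 38) + (−3n + 3)
  38n^2 − 76n + 38 = (−(38/3)n + 38/3)(−3n + 3) + (0)
Last nonzero remainder: −3n + 3. Dividing through by −3 gives the monic gcd n − 1.
Cancel n − 1 from numerator and denominator to get the reduced form.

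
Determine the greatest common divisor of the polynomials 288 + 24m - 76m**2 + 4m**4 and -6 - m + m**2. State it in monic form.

-6 - m + m**2

By polynomial division,
  4m**4 - 76m**2 + 24m + 288 = (4m**2 + 4m - 48)(m**2 - m - 6) + (0)
The last nonzero remainder m**2 - m - 6 is already monic.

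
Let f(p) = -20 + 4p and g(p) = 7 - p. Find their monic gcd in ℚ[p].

1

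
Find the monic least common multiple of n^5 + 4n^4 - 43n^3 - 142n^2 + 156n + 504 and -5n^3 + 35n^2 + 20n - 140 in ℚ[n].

Repeated division with remainder:
  n^5 + 4n^4 - 43n^3 - 142n^2 + 156n + 504 = (-(1/5)n^2 - (11/5)n - 38/5)(-5n^3 + 35n^2 + 20n - 140) + (140n^2 - 560)
  -5n^3 + 35n^2 + 20n - 140 = (-(1/28)n + 1/4)(140n^2 - 560) + (0)
Last nonzero remainder: 140n^2 - 560. Dividing through by 140 gives the monic gcd n^2 - 4.
Then lcm(f, g) = f·g / gcd(f, g); expanding and making the result monic gives the answer.

n^6 - 3n^5 - 71n^4 + 159n^3 + 1150n^2 - 588n - 3528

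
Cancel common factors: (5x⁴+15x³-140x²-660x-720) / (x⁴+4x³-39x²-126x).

(5x²+30x+40)/(x²+7x)

By polynomial division,
  5x⁴+15x³-140x²-660x-720 = (5)(x⁴+4x³-39x²-126x) + (-5x³+55x²-30x-720)
  x⁴+4x³-39x²-126x = (-(1/5)x-3)(-5x³+55x²-30x-720) + (120x²-360x-2160)
  -5x³+55x²-30x-720 = (-(1/24)x+1/3)(120x²-360x-2160) + (0)
Last nonzero remainder: 120x²-360x-2160. Dividing through by 120 gives the monic gcd x²-3x-18.
Cancel x²-3x-18 from numerator and denominator to get the reduced form.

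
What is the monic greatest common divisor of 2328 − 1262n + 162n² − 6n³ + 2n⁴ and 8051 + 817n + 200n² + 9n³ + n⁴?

97 + 4n + n²

Repeated division with remainder:
  2n⁴ − 6n³ + 162n² − 1262n + 2328 = (2)(n⁴ + 9n³ + 200n² + 817n + 8051) + (−24n³ − 238n² − 2896n − 13774)
  n⁴ + 9n³ + 200n² + 817n + 8051 = (−(1/24)n + 11/288)(−24n³ − 238n² − 2896n − 13774) + ((12733/144)n² + (12733/36)n + 1235101/144)
  −24n³ − 238n² − 2896n − 13774 = (−(3456/12733)n − 20448/12733)((12733/144)n² + (12733/36)n + 1235101/144) + (0)
Last nonzero remainder: (12733/144)n² + (12733/36)n + 1235101/144. Dividing through by 12733/144 gives the monic gcd n² + 4n + 97.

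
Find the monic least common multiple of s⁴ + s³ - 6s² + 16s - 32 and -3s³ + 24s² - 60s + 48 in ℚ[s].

Repeated division with remainder:
  s⁴ + s³ - 6s² + 16s - 32 = (-(1/3)s - 3)(-3s³ + 24s² - 60s + 48) + (46s² - 148s + 112)
  -3s³ + 24s² - 60s + 48 = (-(3/46)s + 165/529)(46s² - 148s + 112) + (-(3456/529)s + 6912/529)
  46s² - 148s + 112 = (-(12167/1728)s + 3703/432)(-(3456/529)s + 6912/529) + (0)
Last nonzero remainder: -(3456/529)s + 6912/529. Dividing through by -3456/529 gives the monic gcd s - 2.
Then lcm(f, g) = f·g / gcd(f, g); expanding and making the result monic gives the answer.

s⁶ - 5s⁵ - 4s⁴ + 60s³ - 176s² + 320s - 256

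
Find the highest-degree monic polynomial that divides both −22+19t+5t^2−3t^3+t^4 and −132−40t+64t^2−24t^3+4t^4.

11−4t+t^2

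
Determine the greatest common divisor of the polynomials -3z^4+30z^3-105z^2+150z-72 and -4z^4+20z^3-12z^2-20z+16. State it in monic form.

Apply the Euclidean algorithm:
  -3z^4+30z^3-105z^2+150z-72 = (3/4)(-4z^4+20z^3-12z^2-20z+16) + (15z^3-96z^2+165z-84)
  -4z^4+20z^3-12z^2-20z+16 = (-(4/15)z-28/75)(15z^3-96z^2+165z-84) + (-(96/25)z^2+(96/5)z-384/25)
  15z^3-96z^2+165z-84 = (-(125/32)z+175/32)(-(96/25)z^2+(96/5)z-384/25) + (0)
Last nonzero remainder: -(96/25)z^2+(96/5)z-384/25. Dividing through by -96/25 gives the monic gcd z^2-5z+4.

z^2-5z+4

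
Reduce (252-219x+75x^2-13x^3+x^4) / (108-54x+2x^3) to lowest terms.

(-84+45x-10x^2+x^3)/(-36+6x+2x^2)

By polynomial division,
  x^4-13x^3+75x^2-219x+252 = ((1/2)x-13/2)(2x^3-54x+108) + (102x^2-624x+954)
  2x^3-54x+108 = ((1/51)x+104/867)(102x^2-624x+954) + ((620/289)x-1860/289)
  102x^2-624x+954 = ((14739/310)x-45951/310)((620/289)x-1860/289) + (0)
Last nonzero remainder: (620/289)x-1860/289. Dividing through by 620/289 gives the monic gcd x-3.
Cancel x-3 from numerator and denominator to get the reduced form.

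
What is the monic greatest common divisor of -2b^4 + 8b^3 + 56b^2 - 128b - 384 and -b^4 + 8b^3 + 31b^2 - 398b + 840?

b^2 - 10b + 24

Apply the Euclidean algorithm:
  -2b^4 + 8b^3 + 56b^2 - 128b - 384 = (2)(-b^4 + 8b^3 + 31b^2 - 398b + 840) + (-8b^3 - 6b^2 + 668b - 2064)
  -b^4 + 8b^3 + 31b^2 - 398b + 840 = ((1/8)b - 35/32)(-8b^3 - 6b^2 + 668b - 2064) + (-(945/16)b^2 + (4725/8)b - 2835/2)
  -8b^3 - 6b^2 + 668b - 2064 = ((128/945)b + 1376/945)(-(945/16)b^2 + (4725/8)b - 2835/2) + (0)
Last nonzero remainder: -(945/16)b^2 + (4725/8)b - 2835/2. Dividing through by -945/16 gives the monic gcd b^2 - 10b + 24.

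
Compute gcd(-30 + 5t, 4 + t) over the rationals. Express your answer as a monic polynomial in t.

1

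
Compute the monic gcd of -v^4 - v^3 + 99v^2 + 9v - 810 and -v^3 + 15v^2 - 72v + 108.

Euclidean algorithm in ℚ[v]:
  -v^4 - v^3 + 99v^2 + 9v - 810 = (v + 16)(-v^3 + 15v^2 - 72v + 108) + (-69v^2 + 1053v - 2538)
  -v^3 + 15v^2 - 72v + 108 = ((1/69)v + 2/529)(-69v^2 + 1053v - 2538) + (-(20736/529)v + 62208/529)
  -69v^2 + 1053v - 2538 = ((12167/6912)v - 24863/1152)(-(20736/529)v + 62208/529) + (0)
Last nonzero remainder: -(20736/529)v + 62208/529. Dividing through by -20736/529 gives the monic gcd v - 3.

v - 3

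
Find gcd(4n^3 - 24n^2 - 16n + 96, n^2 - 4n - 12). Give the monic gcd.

n^2 - 4n - 12

Repeated division with remainder:
  4n^3 - 24n^2 - 16n + 96 = (4n - 8)(n^2 - 4n - 12) + (0)
The last nonzero remainder n^2 - 4n - 12 is already monic.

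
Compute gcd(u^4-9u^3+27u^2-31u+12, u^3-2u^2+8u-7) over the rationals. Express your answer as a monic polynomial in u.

Repeated division with remainder:
  u^4-9u^3+27u^2-31u+12 = (u-7)(u^3-2u^2+8u-7) + (5u^2+32u-37)
  u^3-2u^2+8u-7 = ((1/5)u-42/25)(5u^2+32u-37) + ((1729/25)u-1729/25)
  5u^2+32u-37 = ((125/1729)u+925/1729)((1729/25)u-1729/25) + (0)
Last nonzero remainder: (1729/25)u-1729/25. Dividing through by 1729/25 gives the monic gcd u-1.

u-1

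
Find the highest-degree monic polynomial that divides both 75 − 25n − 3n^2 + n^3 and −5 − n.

5 + n

Apply the Euclidean algorithm:
  n^3 − 3n^2 − 25n + 75 = (−n^2 + 8n − 15)(−n − 5) + (0)
Last nonzero remainder: −n − 5. Dividing through by −1 gives the monic gcd n + 5.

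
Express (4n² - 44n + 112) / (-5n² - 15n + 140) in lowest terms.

(-4n + 28)/(5n + 35)

Euclidean algorithm in ℚ[n]:
  4n² - 44n + 112 = (-4/5)(-5n² - 15n + 140) + (-56n + 224)
  -5n² - 15n + 140 = ((5/56)n + 5/8)(-56n + 224) + (0)
Last nonzero remainder: -56n + 224. Dividing through by -56 gives the monic gcd n - 4.
Cancel n - 4 from numerator and denominator to get the reduced form.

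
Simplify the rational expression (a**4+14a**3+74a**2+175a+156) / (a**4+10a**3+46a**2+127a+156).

Repeated division with remainder:
  a**4+14a**3+74a**2+175a+156 = (a**4+10a**3+46a**2+127a+156) + (4a**3+28a**2+48a)
  a**4+10a**3+46a**2+127a+156 = ((1/4)a+3/4)(4a**3+28a**2+48a) + (13a**2+91a+156)
  4a**3+28a**2+48a = ((4/13)a)(13a**2+91a+156) + (0)
Last nonzero remainder: 13a**2+91a+156. Dividing through by 13 gives the monic gcd a**2+7a+12.
Cancel a**2+7a+12 from numerator and denominator to get the reduced form.

(a**2+7a+13)/(a**2+3a+13)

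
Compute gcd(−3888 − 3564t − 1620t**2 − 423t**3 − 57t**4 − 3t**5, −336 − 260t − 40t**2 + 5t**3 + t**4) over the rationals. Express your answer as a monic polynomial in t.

24 + 10t + t**2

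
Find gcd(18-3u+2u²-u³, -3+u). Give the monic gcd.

-3+u

By polynomial division,
  -u³+2u²-3u+18 = (-u²-u-6)(u-3) + (0)
The last nonzero remainder u-3 is already monic.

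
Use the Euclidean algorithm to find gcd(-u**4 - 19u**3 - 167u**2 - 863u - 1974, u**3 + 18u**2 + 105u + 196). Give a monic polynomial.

u + 7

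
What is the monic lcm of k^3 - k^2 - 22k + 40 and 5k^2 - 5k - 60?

Apply the Euclidean algorithm:
  k^3 - k^2 - 22k + 40 = ((1/5)k)(5k^2 - 5k - 60) + (-10k + 40)
  5k^2 - 5k - 60 = (-(1/2)k - 3/2)(-10k + 40) + (0)
Last nonzero remainder: -10k + 40. Dividing through by -10 gives the monic gcd k - 4.
Then lcm(f, g) = f·g / gcd(f, g); expanding and making the result monic gives the answer.

k^4 + 2k^3 - 25k^2 - 26k + 120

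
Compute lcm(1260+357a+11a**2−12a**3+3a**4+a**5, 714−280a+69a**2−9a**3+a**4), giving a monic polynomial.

42840+9618a+920a**2−73a**3+137a**4+16a**5+a**6+a**7

Euclidean algorithm in ℚ[a]:
  a**5+3a**4−12a**3+11a**2+357a+1260 = (a+12)(a**4−9a**3+69a**2−280a+714) + (27a**3−537a**2+3003a−7308)
  a**4−9a**3+69a**2−280a+714 = ((1/27)a+98/243)(27a**3−537a**2+3003a−7308) + ((14122/81)a**2−(98854/81)a+98854/27)
  27a**3−537a**2+3003a−7308 = ((2187/14122)a−14094/7061)((14122/81)a**2−(98854/81)a+98854/27) + (0)
Last nonzero remainder: (14122/81)a**2−(98854/81)a+98854/27. Dividing through by 14122/81 gives the monic gcd a**2−7a+21.
Then lcm(f, g) = f·g / gcd(f, g); expanding and making the result monic gives the answer.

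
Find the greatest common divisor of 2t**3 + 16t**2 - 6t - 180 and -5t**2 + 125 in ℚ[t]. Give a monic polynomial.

Repeated division with remainder:
  2t**3 + 16t**2 - 6t - 180 = (-(2/5)t - 16/5)(-5t**2 + 125) + (44t + 220)
  -5t**2 + 125 = (-(5/44)t + 25/44)(44t + 220) + (0)
Last nonzero remainder: 44t + 220. Dividing through by 44 gives the monic gcd t + 5.

t + 5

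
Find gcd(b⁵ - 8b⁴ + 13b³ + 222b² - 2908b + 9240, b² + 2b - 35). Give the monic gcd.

b² + 2b - 35

Repeated division with remainder:
  b⁵ - 8b⁴ + 13b³ + 222b² - 2908b + 9240 = (b³ - 10b² + 68b - 264)(b² + 2b - 35) + (0)
The last nonzero remainder b² + 2b - 35 is already monic.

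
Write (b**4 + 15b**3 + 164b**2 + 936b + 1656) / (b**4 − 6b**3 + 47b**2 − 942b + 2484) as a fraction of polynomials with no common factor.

By polynomial division,
  b**4 + 15b**3 + 164b**2 + 936b + 1656 = (b**4 − 6b**3 + 47b**2 − 942b + 2484) + (21b**3 + 117b**2 + 1878b − 828)
  b**4 − 6b**3 + 47b**2 − 942b + 2484 = ((1/21)b − 27/49)(21b**3 + 117b**2 + 1878b − 828) + ((1080/49)b**2 + (6480/49)b + 99360/49)
  21b**3 + 117b**2 + 1878b − 828 = ((343/360)b − 49/120)((1080/49)b**2 + (6480/49)b + 99360/49) + (0)
Last nonzero remainder: (1080/49)b**2 + (6480/49)b + 99360/49. Dividing through by 1080/49 gives the monic gcd b**2 + 6b + 92.
Cancel b**2 + 6b + 92 from numerator and denominator to get the reduced form.

(b**2 + 9b + 18)/(b**2 − 12b + 27)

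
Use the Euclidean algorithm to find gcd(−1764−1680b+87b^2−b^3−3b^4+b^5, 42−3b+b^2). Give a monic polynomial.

42−3b+b^2

Apply the Euclidean algorithm:
  b^5−3b^4−b^3+87b^2−1680b−1764 = (b^3−43b−42)(b^2−3b+42) + (0)
The last nonzero remainder b^2−3b+42 is already monic.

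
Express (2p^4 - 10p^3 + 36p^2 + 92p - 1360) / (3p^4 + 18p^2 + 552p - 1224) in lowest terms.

Euclidean algorithm in ℚ[p]:
  2p^4 - 10p^3 + 36p^2 + 92p - 1360 = (2/3)(3p^4 + 18p^2 + 552p - 1224) + (-10p^3 + 24p^2 - 276p - 544)
  3p^4 + 18p^2 + 552p - 1224 = (-(3/10)p - 18/25)(-10p^3 + 24p^2 - 276p - 544) + (-(1188/25)p^2 + (4752/25)p - 40392/25)
  -10p^3 + 24p^2 - 276p - 544 = ((125/594)p + 100/297)(-(1188/25)p^2 + (4752/25)p - 40392/25) + (0)
Last nonzero remainder: -(1188/25)p^2 + (4752/25)p - 40392/25. Dividing through by -1188/25 gives the monic gcd p^2 - 4p + 34.
Cancel p^2 - 4p + 34 from numerator and denominator to get the reduced form.

(2p^2 - 2p - 40)/(3p^2 + 12p - 36)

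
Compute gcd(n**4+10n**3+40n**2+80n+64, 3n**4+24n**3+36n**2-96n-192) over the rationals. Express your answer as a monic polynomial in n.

n**2+6n+8

Euclidean algorithm in ℚ[n]:
  n**4+10n**3+40n**2+80n+64 = (1/3)(3n**4+24n**3+36n**2-96n-192) + (2n**3+28n**2+112n+128)
  3n**4+24n**3+36n**2-96n-192 = ((3/2)n-9)(2n**3+28n**2+112n+128) + (120n**2+720n+960)
  2n**3+28n**2+112n+128 = ((1/60)n+2/15)(120n**2+720n+960) + (0)
Last nonzero remainder: 120n**2+720n+960. Dividing through by 120 gives the monic gcd n**2+6n+8.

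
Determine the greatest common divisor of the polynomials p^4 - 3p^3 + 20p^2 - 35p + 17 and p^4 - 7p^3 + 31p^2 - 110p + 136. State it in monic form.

p^2 - p + 17

Euclidean algorithm in ℚ[p]:
  p^4 - 3p^3 + 20p^2 - 35p + 17 = (p^4 - 7p^3 + 31p^2 - 110p + 136) + (4p^3 - 11p^2 + 75p - 119)
  p^4 - 7p^3 + 31p^2 - 110p + 136 = ((1/4)p - 17/16)(4p^3 - 11p^2 + 75p - 119) + ((9/16)p^2 - (9/16)p + 153/16)
  4p^3 - 11p^2 + 75p - 119 = ((64/9)p - 112/9)((9/16)p^2 - (9/16)p + 153/16) + (0)
Last nonzero remainder: (9/16)p^2 - (9/16)p + 153/16. Dividing through by 9/16 gives the monic gcd p^2 - p + 17.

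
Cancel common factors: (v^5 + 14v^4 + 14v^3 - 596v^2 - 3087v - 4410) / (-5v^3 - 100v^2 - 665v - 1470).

(-v^3 - v^2 + 41v + 105)/(5v + 35)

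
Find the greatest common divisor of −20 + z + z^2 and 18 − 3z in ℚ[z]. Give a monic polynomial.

Apply the Euclidean algorithm:
  z^2 + z − 20 = (−(1/3)z − 7/3)(−3z + 18) + (22)
  −3z + 18 = (−(3/22)z + 9/11)(22) + (0)
The last nonzero remainder is the constant 22, so the polynomials are coprime and gcd = 1.

1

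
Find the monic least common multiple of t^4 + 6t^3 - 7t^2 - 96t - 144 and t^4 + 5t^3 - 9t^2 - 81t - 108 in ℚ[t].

Repeated division with remainder:
  t^4 + 6t^3 - 7t^2 - 96t - 144 = (t^4 + 5t^3 - 9t^2 - 81t - 108) + (t^3 + 2t^2 - 15t - 36)
  t^4 + 5t^3 - 9t^2 - 81t - 108 = (t + 3)(t^3 + 2t^2 - 15t - 36) + (0)
The last nonzero remainder t^3 + 2t^2 - 15t - 36 is already monic.
Then lcm(f, g) = f·g / gcd(f, g); expanding and making the result monic gives the answer.

t^5 + 9t^4 + 11t^3 - 117t^2 - 432t - 432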